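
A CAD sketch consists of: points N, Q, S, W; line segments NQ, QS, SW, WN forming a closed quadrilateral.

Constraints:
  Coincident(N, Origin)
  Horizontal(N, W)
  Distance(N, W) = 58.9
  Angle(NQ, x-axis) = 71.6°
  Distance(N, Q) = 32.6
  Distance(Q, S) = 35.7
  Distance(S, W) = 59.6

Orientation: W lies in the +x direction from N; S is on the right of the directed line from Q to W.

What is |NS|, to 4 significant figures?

3.121

N is at the origin; N and W share the same y with |NW| = 58.9 and W in +x, so W = (58.9, 0). NQ runs at 71.6° with |NQ| = 32.6, so Q = (10.29, 30.93). S is determined by |QS| = 35.7 and |SW| = 59.6 together: it lies at the intersection of circle(Q, 35.7) and circle(W, 59.6). With |QW| = 57.62, the foot of the radical line on QW is 9.043 from Q and the perpendicular offset is √(35.7² − 9.043²) = 34.54. Taking the right-of-QW solution: S = (-0.6215, -3.058).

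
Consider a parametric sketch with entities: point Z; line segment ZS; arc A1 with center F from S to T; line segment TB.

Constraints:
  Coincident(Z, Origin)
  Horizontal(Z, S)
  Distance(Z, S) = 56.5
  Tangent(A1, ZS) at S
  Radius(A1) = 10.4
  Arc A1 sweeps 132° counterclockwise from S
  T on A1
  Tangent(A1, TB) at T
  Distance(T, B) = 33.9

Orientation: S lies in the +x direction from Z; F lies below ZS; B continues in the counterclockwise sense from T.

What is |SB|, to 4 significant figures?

45.10

Z is at the origin; ZS is horizontal with |ZS| = 56.5 and S on the +x side, so S = (56.50, 0.000). A1 meets ZS tangentially, so FS is at right angles to ZS, so F = S + (0, -10.4) = (56.50, -10.40). On A1, S sits at bearing 90° from F; a 132° counterclockwise sweep puts T at bearing 222°, so T = F + 10.4·(cos 222°, sin 222°) = (48.77, -17.36). Tangency of A1 to TB means the radius FT is perpendicular to TB, so TB runs along (−sin 222°, cos 222°); with |TB| = 33.9, B = (71.45, -42.55). Then |SB| = |B − S| = 45.10.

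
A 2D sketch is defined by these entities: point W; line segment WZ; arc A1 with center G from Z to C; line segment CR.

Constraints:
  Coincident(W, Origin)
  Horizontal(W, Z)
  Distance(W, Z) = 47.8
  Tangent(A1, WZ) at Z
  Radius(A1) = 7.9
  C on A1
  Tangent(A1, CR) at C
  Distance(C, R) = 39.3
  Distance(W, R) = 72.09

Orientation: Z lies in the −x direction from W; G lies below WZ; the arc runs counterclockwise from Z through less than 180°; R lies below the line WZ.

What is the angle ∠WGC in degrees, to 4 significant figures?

172.7°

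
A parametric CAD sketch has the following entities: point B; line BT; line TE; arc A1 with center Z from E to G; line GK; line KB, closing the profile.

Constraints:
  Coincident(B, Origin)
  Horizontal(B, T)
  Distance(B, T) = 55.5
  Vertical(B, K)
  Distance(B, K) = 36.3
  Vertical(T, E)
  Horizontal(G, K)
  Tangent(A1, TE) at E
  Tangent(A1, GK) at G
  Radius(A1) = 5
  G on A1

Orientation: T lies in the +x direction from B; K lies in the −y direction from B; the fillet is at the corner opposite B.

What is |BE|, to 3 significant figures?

63.7

B is at the origin; BT is horizontal with |BT| = 55.5 and T on the +x side, so T = (55.5, 0.00). BK is vertical with |BK| = 36.3 and K on the −y side, so K = (0.00, -36.3). The virtual corner opposite B is at (55.5, -36.3). Since A1 is tangent to TE there, ZE ⟂ TE and since A1 is tangent to GK there, ZG ⟂ GK, with radius 5.0, so the center Z sits 5.0 in from both sides at Z = (50.5, -31.3). That places the tangent points at E = (55.5, -31.3) on TE and G = (50.5, -36.3) on GK. Then |BE| = |E − B| = 63.7.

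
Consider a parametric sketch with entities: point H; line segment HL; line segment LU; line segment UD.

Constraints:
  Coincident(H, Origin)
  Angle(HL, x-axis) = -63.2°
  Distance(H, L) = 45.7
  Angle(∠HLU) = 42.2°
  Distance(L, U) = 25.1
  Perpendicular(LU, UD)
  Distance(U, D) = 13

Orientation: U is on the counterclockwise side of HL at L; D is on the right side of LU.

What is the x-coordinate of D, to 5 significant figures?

39.804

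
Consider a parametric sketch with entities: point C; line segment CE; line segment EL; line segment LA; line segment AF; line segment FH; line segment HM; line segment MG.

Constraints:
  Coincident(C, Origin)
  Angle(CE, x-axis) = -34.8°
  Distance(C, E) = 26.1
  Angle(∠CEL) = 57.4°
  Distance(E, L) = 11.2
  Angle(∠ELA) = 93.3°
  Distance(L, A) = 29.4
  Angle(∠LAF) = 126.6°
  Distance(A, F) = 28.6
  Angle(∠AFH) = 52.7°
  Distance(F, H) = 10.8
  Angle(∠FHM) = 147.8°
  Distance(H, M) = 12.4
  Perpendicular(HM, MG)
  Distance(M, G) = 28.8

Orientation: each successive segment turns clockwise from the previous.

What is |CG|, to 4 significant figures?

19.86

∠FHM = 147.8° gives HM at -97.00° from the x-axis; with |HM| = 12.4, M = (14.54, 10.54). The perpendicularity gives MG at right angles to HM, so MG runs at 173.0°; with |MG| = 28.8, G = (-14.04, 14.05). Then |CG| = |G − C| = 19.86.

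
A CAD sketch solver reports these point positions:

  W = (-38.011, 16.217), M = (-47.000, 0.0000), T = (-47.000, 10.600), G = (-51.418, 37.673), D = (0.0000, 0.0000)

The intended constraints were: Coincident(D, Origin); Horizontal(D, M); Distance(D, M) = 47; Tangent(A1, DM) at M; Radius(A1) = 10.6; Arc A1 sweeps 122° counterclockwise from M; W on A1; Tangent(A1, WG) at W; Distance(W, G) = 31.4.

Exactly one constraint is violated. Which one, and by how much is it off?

Distance(W, G) = 31.4 — off by 6.10.

D = (0.00, 0.00) ✓; D.y = 0.00, M.y = 0.00 ✓; |DM| = 47.00 ✓; ∠(TM, MD) = 90.00° ✓; |TM| = 10.60 ✓; bearing(T→W) − bearing(T→M) = 122.0° ✓; |TW| = 10.60 ✓; ∠(TW, WG) = 90.00° ✓; |WG| = 25.30 ✗.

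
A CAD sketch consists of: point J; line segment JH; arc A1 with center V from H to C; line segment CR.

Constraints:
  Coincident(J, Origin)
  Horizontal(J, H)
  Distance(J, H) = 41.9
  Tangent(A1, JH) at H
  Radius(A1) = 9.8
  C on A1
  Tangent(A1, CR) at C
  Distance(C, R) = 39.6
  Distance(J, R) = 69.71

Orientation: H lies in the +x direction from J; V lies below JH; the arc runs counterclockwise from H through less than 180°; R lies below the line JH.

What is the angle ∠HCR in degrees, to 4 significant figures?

123.4°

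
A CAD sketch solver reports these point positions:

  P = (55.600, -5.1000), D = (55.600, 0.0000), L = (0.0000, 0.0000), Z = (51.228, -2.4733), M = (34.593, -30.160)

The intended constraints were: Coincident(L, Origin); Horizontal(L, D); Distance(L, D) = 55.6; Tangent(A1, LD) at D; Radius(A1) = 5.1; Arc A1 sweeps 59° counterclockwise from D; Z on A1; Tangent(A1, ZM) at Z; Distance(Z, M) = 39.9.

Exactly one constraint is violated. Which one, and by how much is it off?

Distance(Z, M) = 39.9 — off by 7.60.

L = (0.00, 0.00) ✓; L.y = 0.00, D.y = 0.00 ✓; |LD| = 55.60 ✓; ∠(PD, DL) = 90.00° ✓; |PD| = 5.100 ✓; bearing(P→Z) − bearing(P→D) = 59.00° ✓; |PZ| = 5.100 ✓; ∠(PZ, ZM) = 90.00° ✓; |ZM| = 32.30 ✗.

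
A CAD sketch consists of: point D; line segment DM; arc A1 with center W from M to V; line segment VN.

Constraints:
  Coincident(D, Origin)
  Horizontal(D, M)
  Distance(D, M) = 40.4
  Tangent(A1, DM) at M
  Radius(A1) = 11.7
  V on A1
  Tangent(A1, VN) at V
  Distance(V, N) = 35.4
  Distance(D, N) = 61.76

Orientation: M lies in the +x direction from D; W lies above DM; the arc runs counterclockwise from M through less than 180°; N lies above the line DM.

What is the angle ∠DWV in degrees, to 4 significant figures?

173.8°

D is at the origin; D and M share the same y with |DM| = 40.4 and M on the +x side, so M = (40.40, 0.000). Since A1 is tangent to DM there, WM ⟂ DM, so W = M + (0, 11.7) = (40.40, 11.70). Since WV ⟂ VN (tangency), |WN| = √(11.7² + 35.4²) = 37.28 regardless of where V sits on A1. So N lies on both circle(D, 61.76) and circle(W, 37.28); the above-DM intersection is N = (37.74, 48.89). V is the foot of the tangent from N: V = (51.22, 16.16).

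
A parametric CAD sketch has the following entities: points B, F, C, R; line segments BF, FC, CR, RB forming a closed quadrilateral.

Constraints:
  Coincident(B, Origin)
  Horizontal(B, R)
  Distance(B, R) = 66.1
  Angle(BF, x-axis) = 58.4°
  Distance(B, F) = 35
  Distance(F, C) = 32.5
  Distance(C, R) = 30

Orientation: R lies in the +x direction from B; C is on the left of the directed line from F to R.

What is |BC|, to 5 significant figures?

56.717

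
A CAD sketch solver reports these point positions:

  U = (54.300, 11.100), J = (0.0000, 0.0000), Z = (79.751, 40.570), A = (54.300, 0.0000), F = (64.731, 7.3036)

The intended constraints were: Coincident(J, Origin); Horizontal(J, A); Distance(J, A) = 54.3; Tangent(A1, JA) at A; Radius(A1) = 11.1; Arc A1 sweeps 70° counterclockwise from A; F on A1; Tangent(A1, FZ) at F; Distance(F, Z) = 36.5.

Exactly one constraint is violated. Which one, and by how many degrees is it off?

Tangent(A1, FZ) at F — off by 4.30°.

J = (0.00, 0.00) ✓; J.y = 0.00, A.y = 0.00 ✓; |JA| = 54.30 ✓; ∠(UA, AJ) = 90.00° ✓; |UA| = 11.10 ✓; bearing(U→F) − bearing(U→A) = 70.00° ✓; |UF| = 11.10 ✓; ∠(UF, FZ) = 94.30° ✗; |FZ| = 36.50 ✓.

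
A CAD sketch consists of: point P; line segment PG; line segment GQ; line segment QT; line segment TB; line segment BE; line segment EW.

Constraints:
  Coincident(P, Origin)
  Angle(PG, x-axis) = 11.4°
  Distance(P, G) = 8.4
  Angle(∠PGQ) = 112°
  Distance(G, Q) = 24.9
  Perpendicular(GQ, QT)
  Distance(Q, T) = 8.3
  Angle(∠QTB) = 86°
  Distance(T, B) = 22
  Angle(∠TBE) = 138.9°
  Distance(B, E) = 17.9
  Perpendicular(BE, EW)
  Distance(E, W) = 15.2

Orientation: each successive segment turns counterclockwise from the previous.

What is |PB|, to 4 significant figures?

6.185

P is at the origin; PG runs at 11.4° with length 8.4, so G = (8.234, 1.660). ∠PGQ = 112.0° gives GQ at 79.40° from the x-axis; with |GQ| = 24.9, Q = (12.81, 26.14). GQ ⟂ QT, so QT runs at 169.4°; with |QT| = 8.3, T = (4.656, 27.66). ∠QTB = 86.0° gives TB at -96.60° from the x-axis; with |TB| = 22.0, B = (2.128, 5.808). Then |PB| = |B − P| = 6.185.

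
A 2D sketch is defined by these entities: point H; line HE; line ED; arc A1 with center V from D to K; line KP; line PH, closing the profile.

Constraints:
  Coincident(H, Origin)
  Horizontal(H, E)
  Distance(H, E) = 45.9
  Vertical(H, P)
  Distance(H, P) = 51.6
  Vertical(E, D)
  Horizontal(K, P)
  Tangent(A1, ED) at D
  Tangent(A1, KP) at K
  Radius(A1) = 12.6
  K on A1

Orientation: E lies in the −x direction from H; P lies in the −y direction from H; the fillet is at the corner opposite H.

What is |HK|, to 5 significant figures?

61.412

H is at the origin; HE is horizontal with |HE| = 45.9 and E on the −x side, so E = (-45.900, 0.0000). HP is vertical with |HP| = 51.6 and P on the −y side, so P = (0.0000, -51.600). The virtual corner opposite H is at (-45.900, -51.600). The tangent condition forces VD to be normal to ED and since A1 is tangent to KP there, VK ⟂ KP, with radius 12.6, so the center V sits 12.6 in from both sides at V = (-33.300, -39.000). That places the tangent points at D = (-45.900, -39.000) on ED and K = (-33.300, -51.600) on KP. Then |HK| = |K − H| = 61.412.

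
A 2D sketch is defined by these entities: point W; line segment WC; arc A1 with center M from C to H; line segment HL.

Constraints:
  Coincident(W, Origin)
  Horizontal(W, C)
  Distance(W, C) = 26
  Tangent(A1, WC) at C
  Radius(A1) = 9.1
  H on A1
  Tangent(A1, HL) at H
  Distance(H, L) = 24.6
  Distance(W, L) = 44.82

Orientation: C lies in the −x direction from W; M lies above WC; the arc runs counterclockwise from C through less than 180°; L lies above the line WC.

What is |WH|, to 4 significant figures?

21.82

W is at the origin; W and C share the same y with |WC| = 26.0 and C on the −x side, so C = (-26.00, 0.000). Tangency of A1 to WC means the radius MC is perpendicular to WC, so M = C + (0, 9.1) = (-26.00, 9.100). Since MH ⟂ HL (tangency), |ML| = √(9.1² + 24.6²) = 26.23 regardless of where H sits on A1. So L lies on both circle(W, 44.82) and circle(M, 26.23); the above-WC intersection is L = (-27.65, 35.28). H is the foot of the tangent from L: H = (-17.68, 12.79).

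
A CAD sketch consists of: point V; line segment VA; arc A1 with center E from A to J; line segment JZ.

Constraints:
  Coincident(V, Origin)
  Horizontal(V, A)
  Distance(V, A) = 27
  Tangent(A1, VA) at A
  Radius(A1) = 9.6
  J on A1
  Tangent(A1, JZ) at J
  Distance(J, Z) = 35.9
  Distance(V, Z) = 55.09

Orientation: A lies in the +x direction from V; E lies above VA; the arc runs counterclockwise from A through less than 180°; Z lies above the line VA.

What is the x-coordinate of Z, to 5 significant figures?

29.233

V is at the origin; VA is horizontal with |VA| = 27.0 and A on the +x side, so A = (27.000, 0.0000). A1 meets VA tangentially, so EA is at right angles to VA, so E = A + (0, 9.6) = (27.000, 9.6000). Since EJ ⟂ JZ (tangency), |EZ| = √(9.6² + 35.9²) = 37.161 regardless of where J sits on A1. So Z lies on both circle(V, 55.09) and circle(E, 37.161); the above-VA intersection is Z = (29.233, 46.694). J is the foot of the tangent from Z: J = (36.406, 11.518).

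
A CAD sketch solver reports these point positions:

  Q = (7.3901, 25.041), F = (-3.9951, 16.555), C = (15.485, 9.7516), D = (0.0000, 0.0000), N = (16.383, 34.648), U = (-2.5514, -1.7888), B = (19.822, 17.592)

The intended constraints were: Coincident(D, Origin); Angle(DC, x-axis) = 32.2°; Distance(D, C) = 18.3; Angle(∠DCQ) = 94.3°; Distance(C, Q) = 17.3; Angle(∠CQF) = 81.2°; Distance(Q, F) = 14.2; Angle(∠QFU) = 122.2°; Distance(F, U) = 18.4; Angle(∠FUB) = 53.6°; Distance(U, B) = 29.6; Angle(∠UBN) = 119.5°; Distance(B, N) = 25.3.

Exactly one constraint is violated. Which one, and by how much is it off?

Distance(B, N) = 25.3 — off by 7.90.

D = (0.00, 0.00) ✓; DC at 32.20° ✓; |DC| = 18.30 ✓; ∠DCQ = 94.30° ✓; |CQ| = 17.30 ✓; ∠CQF = 81.20° ✓; |QF| = 14.20 ✓; ∠QFU = 122.2° ✓; |FU| = 18.40 ✓; ∠FUB = 53.60° ✓; |UB| = 29.60 ✓; ∠UBN = 119.5° ✓; |BN| = 17.40 ✗.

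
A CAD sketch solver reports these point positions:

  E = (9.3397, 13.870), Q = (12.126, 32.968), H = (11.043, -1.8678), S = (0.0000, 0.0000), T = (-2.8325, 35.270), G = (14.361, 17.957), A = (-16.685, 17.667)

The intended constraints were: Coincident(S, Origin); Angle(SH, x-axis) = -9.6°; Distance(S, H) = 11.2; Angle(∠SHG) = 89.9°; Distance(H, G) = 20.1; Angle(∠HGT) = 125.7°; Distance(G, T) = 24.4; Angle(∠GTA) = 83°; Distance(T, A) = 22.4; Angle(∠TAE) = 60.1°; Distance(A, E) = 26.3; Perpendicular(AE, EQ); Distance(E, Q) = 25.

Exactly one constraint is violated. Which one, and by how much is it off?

Distance(E, Q) = 25 — off by 5.70.

S = (0.00, 0.00) ✓; SH at -9.600° ✓; |SH| = 11.20 ✓; ∠SHG = 89.90° ✓; |HG| = 20.10 ✓; ∠HGT = 125.7° ✓; |GT| = 24.40 ✓; ∠GTA = 83.00° ✓; |TA| = 22.40 ✓; ∠TAE = 60.10° ✓; |AE| = 26.30 ✓; ∠(AE, EQ) = 90.00° ✓; |EQ| = 19.30 ✗.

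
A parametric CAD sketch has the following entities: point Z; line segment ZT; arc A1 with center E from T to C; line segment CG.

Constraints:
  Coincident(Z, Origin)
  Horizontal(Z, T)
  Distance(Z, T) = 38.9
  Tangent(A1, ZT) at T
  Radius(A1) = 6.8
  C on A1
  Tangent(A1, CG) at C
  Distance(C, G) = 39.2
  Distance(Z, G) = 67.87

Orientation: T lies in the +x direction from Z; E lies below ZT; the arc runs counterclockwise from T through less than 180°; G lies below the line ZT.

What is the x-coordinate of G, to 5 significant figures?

51.098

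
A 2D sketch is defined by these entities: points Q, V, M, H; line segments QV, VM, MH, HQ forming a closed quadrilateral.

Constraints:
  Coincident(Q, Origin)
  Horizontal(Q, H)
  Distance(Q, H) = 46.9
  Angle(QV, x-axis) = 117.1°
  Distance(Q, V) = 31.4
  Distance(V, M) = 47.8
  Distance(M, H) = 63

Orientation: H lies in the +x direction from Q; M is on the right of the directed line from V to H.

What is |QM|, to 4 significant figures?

23.65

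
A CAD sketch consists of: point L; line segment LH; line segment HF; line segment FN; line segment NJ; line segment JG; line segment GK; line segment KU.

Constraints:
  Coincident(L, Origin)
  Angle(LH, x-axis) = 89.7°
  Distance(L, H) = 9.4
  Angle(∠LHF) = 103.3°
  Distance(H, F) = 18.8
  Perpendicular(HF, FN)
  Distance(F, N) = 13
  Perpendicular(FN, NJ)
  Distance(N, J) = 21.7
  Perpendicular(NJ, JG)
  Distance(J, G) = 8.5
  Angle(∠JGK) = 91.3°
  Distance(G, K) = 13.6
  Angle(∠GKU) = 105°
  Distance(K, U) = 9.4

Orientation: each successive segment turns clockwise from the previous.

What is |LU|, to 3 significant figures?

16.0

L is at the origin; LH runs at 89.7° with length 9.4, so H = (0.0492, 9.40). ∠LHF = 103.3° gives HF at 13.0° from the x-axis; with |HF| = 18.8, F = (18.4, 13.6). HF is perpendicular to FN, so FN runs at -77.0°; with |FN| = 13.0, N = (21.3, 0.962). The perpendicularity gives NJ at right angles to FN, so NJ runs at -167°; with |NJ| = 21.7, J = (0.148, -3.92). NJ is perpendicular to JG, so JG runs at 103°; with |JG| = 8.5, G = (-1.76, 4.36). ∠JGK = 91.3° gives GK at 14.3° from the x-axis; with |GK| = 13.6, K = (11.4, 7.72). ∠GKU = 105.0° gives KU at -60.7° from the x-axis; with |KU| = 9.4, U = (16.0, -0.475). Then |LU| = |U − L| = 16.0.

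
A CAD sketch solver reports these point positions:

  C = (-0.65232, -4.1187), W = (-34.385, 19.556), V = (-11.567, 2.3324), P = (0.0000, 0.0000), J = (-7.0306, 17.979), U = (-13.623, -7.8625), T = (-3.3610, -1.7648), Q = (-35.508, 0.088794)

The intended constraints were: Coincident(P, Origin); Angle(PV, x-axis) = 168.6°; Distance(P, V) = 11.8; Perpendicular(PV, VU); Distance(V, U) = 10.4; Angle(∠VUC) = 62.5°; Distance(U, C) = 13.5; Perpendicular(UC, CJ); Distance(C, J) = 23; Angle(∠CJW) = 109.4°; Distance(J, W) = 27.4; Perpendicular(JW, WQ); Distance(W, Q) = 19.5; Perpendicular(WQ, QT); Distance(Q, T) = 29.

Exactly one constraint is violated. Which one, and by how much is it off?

Distance(Q, T) = 29 — off by 3.20.

P = (0.00, 0.00) ✓; PV at 168.6° ✓; |PV| = 11.80 ✓; ∠(PV, VU) = 90.00° ✓; |VU| = 10.40 ✓; ∠VUC = 62.50° ✓; |UC| = 13.50 ✓; ∠(UC, CJ) = 90.00° ✓; |CJ| = 23.00 ✓; ∠CJW = 109.4° ✓; |JW| = 27.40 ✓; ∠(JW, WQ) = 90.00° ✓; |WQ| = 19.50 ✓; ∠(WQ, QT) = 90.00° ✓; |QT| = 32.20 ✗.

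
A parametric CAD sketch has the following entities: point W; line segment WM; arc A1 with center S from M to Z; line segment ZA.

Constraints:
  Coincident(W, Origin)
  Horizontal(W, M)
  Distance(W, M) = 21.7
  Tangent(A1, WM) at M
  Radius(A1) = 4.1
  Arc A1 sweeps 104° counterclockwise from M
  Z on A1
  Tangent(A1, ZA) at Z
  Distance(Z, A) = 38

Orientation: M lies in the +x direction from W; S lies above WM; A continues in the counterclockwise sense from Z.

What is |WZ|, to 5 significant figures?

26.178

Tangency of A1 to WM means the radius SM is perpendicular to WM, so S = M + (0, 4.1) = (21.700, 4.1000). On A1, M sits at bearing -90° from S; a 104° counterclockwise sweep puts Z at bearing 14°, so Z = S + 4.1·(cos 14°, sin 14°) = (25.678, 5.0919). Then |WZ| = |Z − W| = 26.178.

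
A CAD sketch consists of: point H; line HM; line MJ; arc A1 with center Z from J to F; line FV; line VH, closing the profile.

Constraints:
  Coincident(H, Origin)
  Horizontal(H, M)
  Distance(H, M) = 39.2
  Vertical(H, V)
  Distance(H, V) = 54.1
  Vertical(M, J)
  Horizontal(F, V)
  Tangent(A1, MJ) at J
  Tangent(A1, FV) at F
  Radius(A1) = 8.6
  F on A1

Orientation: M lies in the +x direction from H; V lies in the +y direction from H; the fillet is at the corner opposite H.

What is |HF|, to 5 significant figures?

62.154

H is at the origin; HM is horizontal with |HM| = 39.2 and M on the +x side, so M = (39.200, 0.0000). H and V share the same x with |HV| = 54.1 and V on the +y side, so V = (0.0000, 54.100). The virtual corner opposite H is at (39.200, 54.100). The tangent condition forces ZJ to be normal to MJ and since A1 is tangent to FV there, ZF ⟂ FV, with radius 8.6, so the center Z sits 8.6 in from both sides at Z = (30.600, 45.500). That places the tangent points at J = (39.200, 45.500) on MJ and F = (30.600, 54.100) on FV. Then |HF| = |F − H| = 62.154.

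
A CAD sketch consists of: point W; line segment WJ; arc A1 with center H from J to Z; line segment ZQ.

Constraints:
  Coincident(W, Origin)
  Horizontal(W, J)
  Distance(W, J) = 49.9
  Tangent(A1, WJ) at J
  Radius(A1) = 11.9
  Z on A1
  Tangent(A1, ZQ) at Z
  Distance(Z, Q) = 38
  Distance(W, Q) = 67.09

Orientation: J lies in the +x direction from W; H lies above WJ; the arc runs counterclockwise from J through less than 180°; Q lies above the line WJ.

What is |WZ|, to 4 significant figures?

62.94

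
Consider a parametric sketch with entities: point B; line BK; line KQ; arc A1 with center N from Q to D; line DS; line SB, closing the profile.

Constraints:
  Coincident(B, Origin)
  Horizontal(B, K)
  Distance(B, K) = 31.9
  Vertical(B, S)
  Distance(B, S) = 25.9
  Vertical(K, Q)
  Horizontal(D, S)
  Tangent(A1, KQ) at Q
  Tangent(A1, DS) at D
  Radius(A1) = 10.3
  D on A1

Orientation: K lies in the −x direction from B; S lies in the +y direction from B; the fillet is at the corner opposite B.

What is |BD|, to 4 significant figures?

33.72

The virtual corner opposite B is at (-31.90, 25.90). Tangency of A1 to KQ means the radius NQ is perpendicular to KQ and A1 meets DS tangentially, so ND is at right angles to DS, with radius 10.3, so the center N sits 10.3 in from both sides at N = (-21.60, 15.60). That places the tangent points at Q = (-31.90, 15.60) on KQ and D = (-21.60, 25.90) on DS. Then |BD| = |D − B| = 33.72.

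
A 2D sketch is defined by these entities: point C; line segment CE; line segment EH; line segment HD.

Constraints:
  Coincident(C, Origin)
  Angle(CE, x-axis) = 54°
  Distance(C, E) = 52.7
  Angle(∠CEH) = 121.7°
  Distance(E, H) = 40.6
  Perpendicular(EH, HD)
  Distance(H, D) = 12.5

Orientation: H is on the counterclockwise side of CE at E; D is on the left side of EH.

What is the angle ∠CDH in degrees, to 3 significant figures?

115°

∠CEH = 121.7°, so EH runs at 54.0° + (180° − 121.7°) = 112° from the x-axis; with |EH| = 40.6, H = E + 40.6·(cos 112°, sin 112°) = (15.6, 80.2). EH is perpendicular to HD; with |HD| = 12.5 on the left of EH, D = H + 12.5·(-0.925, -0.379) = (4.01, 75.5). Then cos ∠CDH = DC·DH / (|DC||DH|), giving 115°.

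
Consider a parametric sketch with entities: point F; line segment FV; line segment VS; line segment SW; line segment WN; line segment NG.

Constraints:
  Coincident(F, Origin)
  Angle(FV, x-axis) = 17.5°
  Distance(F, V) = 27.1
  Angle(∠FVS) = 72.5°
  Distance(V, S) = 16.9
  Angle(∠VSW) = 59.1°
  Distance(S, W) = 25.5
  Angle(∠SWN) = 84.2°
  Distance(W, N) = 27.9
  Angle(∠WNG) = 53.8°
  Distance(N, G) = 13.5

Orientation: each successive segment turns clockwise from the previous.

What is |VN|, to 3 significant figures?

19.3

∠VSW = 59.1° gives SW at 149° from the x-axis; with |SW| = 25.5, W = (3.97, 4.34). ∠SWN = 84.2° gives WN at 53.3° from the x-axis; with |WN| = 27.9, N = (20.6, 26.7). Then |VN| = |N − V| = 19.3.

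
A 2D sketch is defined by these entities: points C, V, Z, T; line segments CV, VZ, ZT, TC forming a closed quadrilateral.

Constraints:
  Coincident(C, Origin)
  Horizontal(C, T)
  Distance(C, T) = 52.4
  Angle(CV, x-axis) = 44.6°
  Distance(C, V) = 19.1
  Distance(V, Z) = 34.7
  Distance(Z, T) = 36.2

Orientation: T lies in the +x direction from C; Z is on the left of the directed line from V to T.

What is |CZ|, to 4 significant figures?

53.70

C is at the origin; C and T share the same y with |CT| = 52.4 and T in +x, so T = (52.4, 0). CV runs at 44.6° with |CV| = 19.1, so V = (13.60, 13.41). Z is determined by |VZ| = 34.7 and |ZT| = 36.2 together: it lies at the intersection of circle(V, 34.7) and circle(T, 36.2). With |VT| = 41.05, the foot of the radical line on VT is 19.23 from V and the perpendicular offset is √(34.7² − 19.23²) = 28.88. Taking the left-of-VT solution: Z = (41.21, 34.43).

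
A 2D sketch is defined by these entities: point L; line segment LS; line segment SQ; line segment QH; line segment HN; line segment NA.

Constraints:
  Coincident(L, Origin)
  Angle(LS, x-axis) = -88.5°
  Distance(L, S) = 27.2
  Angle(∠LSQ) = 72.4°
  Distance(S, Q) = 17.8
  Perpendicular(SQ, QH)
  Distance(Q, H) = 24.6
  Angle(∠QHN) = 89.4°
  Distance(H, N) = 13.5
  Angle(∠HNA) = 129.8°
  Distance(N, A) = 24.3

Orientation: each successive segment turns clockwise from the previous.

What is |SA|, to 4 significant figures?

12.41

L is at the origin; LS runs at -88.5° with length 27.2, so S = (0.7120, -27.19). ∠LSQ = 72.4° gives SQ at 163.9° from the x-axis; with |SQ| = 17.8, Q = (-16.39, -22.25). SQ is perpendicular to QH, so QH runs at 73.90°; with |QH| = 24.6, H = (-9.568, 1.381). ∠QHN = 89.4° gives HN at -16.70° from the x-axis; with |HN| = 13.5, N = (3.363, -2.499). ∠HNA = 129.8° gives NA at -66.90° from the x-axis; with |NA| = 24.3, A = (12.90, -24.85). Then |SA| = |A − S| = 12.41.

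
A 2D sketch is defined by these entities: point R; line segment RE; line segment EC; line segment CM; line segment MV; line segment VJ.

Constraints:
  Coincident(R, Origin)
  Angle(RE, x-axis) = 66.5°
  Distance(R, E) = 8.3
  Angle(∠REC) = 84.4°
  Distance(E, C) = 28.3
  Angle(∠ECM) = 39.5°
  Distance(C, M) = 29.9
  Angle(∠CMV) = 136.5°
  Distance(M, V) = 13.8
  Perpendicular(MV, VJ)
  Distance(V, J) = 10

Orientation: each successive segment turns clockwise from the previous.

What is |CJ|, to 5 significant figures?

37.033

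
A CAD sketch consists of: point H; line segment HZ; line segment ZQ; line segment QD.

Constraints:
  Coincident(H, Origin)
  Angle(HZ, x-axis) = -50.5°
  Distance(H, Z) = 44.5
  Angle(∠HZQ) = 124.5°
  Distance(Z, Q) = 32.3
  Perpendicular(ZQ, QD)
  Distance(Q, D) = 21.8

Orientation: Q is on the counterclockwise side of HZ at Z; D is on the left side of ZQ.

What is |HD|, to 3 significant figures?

59.4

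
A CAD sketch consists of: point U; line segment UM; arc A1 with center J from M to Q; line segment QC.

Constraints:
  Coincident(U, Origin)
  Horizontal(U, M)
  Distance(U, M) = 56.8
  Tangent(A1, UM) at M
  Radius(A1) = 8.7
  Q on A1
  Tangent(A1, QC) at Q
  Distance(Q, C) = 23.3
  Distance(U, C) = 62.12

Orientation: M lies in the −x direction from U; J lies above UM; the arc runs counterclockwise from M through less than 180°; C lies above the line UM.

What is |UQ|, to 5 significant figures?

49.332

Checks: U = (0.00, 0.00) ✓; |JQ| = 8.700 ✓; ∠(JQ, QC) = 90.00° ✓; |QC| = 23.30 ✓; |UC| = 62.12 ✓.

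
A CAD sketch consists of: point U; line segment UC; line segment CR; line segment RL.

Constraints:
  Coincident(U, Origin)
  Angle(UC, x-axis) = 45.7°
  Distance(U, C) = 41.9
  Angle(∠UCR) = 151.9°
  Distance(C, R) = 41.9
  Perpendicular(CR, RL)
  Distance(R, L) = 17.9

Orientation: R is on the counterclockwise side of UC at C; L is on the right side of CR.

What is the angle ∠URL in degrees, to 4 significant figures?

104.0°

U is at the origin; UC runs at 45.7° with length 41.9, so C = 41.9·(cos 45.7°, sin 45.7°) = (29.26, 29.99). ∠UCR = 151.9°, so CR runs at 45.7° + (180° − 151.9°) = 73.80° from the x-axis; with |CR| = 41.9, R = C + 41.9·(cos 73.80°, sin 73.80°) = (40.95, 70.22). CR is perpendicular to RL; with |RL| = 17.9 on the right of CR, L = R + 17.9·(0.9603, -0.2790) = (58.14, 65.23). Then cos ∠URL = RU·RL / (|RU||RL|), giving 104.0°.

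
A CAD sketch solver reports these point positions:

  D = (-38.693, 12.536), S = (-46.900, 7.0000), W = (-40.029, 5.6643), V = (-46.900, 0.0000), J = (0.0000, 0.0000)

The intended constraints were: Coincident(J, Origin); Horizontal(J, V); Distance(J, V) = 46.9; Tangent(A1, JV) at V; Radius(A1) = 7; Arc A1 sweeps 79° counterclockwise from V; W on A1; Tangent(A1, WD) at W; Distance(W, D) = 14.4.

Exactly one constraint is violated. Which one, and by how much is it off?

Distance(W, D) = 14.4 — off by 7.40.

J = (0.00, 0.00) ✓; J.y = 0.00, V.y = 0.00 ✓; |JV| = 46.90 ✓; ∠(SV, VJ) = 90.00° ✓; |SV| = 7.000 ✓; bearing(S→W) − bearing(S→V) = 79.00° ✓; |SW| = 7.000 ✓; ∠(SW, WD) = 90.00° ✓; |WD| = 7.000 ✗.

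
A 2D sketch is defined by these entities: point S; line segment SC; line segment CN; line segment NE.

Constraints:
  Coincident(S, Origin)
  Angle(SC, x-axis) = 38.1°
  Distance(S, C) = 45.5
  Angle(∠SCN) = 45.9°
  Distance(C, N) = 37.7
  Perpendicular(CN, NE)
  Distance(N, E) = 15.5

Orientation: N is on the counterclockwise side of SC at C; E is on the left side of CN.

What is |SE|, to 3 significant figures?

18.2

S is at the origin; SC runs at 38.1° with length 45.5, so C = 45.5·(cos 38.1°, sin 38.1°) = (35.8, 28.1). ∠SCN = 45.9°, so CN runs at 38.1° + (180° − 45.9°) = 172° from the x-axis; with |CN| = 37.7, N = C + 37.7·(cos 172°, sin 172°) = (-1.55, 33.2). CN ⟂ NE; with |NE| = 15.5 on the left of CN, E = N + 15.5·(-0.136, -0.991) = (-3.65, 17.8). Then |SE| = |E − S| = 18.2.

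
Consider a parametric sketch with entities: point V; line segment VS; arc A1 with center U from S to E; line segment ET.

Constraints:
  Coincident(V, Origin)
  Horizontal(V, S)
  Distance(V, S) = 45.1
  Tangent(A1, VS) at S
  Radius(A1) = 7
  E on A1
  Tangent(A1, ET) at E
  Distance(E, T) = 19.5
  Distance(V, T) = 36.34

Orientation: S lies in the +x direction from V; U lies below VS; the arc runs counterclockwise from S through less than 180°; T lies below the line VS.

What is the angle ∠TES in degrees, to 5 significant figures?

149.07°

Checks: ∠(US, SV) = 90.00° ✓; |UE| = 7.000 ✓; ∠(UE, ET) = 90.00° ✓; |ET| = 19.50 ✓; |VT| = 36.34 ✓.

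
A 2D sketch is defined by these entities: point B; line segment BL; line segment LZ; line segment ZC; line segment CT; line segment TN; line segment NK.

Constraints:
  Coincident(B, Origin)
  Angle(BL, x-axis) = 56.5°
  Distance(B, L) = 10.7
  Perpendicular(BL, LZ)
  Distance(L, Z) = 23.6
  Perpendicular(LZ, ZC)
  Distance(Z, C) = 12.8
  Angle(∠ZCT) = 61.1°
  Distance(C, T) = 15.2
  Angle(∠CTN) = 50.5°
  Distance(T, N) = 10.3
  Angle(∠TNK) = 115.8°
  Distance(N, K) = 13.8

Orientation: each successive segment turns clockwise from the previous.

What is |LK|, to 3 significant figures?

32.0

B is at the origin; BL runs at 56.5° with length 10.7, so L = (5.91, 8.92). BL ⟂ LZ, so LZ runs at -33.5°; with |LZ| = 23.6, Z = (25.6, -4.10). The perpendicularity gives ZC at right angles to LZ, so ZC runs at -124°; with |ZC| = 12.8, C = (18.5, -14.8). ∠ZCT = 61.1° gives CT at 118° from the x-axis; with |CT| = 15.2, T = (11.5, -1.31). ∠CTN = 50.5° gives TN at -11.9° from the x-axis; with |TN| = 10.3, N = (21.6, -3.43). ∠TNK = 115.8° gives NK at -76.1° from the x-axis; with |NK| = 13.8, K = (24.9, -16.8). Then |LK| = |K − L| = 32.0.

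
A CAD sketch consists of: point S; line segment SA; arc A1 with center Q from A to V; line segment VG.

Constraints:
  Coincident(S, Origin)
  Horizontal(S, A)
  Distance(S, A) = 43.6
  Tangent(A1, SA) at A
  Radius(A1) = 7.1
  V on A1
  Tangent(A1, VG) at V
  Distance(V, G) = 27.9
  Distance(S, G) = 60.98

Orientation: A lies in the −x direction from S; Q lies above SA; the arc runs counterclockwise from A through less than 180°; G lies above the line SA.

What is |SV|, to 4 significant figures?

38.65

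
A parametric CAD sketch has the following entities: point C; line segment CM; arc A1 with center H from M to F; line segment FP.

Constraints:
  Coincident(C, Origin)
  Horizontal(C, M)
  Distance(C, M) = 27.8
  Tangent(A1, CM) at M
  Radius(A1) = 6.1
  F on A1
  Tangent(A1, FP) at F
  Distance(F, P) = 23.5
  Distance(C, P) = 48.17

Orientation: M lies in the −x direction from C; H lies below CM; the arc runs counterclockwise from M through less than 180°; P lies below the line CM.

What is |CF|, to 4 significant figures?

34.00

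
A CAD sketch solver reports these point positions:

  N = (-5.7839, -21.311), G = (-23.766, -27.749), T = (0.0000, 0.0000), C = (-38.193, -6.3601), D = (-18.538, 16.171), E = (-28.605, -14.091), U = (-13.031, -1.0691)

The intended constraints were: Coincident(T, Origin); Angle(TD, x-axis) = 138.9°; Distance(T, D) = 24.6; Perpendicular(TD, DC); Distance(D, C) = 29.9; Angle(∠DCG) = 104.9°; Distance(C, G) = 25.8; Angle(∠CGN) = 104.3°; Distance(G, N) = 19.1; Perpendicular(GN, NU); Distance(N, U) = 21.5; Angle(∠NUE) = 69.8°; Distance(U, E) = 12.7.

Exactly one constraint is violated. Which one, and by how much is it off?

Distance(U, E) = 12.7 — off by 7.60.

T = (0.00, 0.00) ✓; TD at 138.9° ✓; |TD| = 24.60 ✓; ∠(TD, DC) = 90.00° ✓; |DC| = 29.90 ✓; ∠DCG = 104.9° ✓; |CG| = 25.80 ✓; ∠CGN = 104.3° ✓; |GN| = 19.10 ✓; ∠(GN, NU) = 90.00° ✓; |NU| = 21.50 ✓; ∠NUE = 69.80° ✓; |UE| = 20.30 ✗.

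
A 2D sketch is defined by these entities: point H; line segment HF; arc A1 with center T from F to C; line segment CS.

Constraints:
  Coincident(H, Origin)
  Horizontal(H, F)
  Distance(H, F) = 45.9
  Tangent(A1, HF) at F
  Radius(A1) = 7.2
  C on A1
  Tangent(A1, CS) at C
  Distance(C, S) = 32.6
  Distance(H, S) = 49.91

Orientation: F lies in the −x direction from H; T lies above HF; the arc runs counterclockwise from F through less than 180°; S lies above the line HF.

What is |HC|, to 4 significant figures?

39.27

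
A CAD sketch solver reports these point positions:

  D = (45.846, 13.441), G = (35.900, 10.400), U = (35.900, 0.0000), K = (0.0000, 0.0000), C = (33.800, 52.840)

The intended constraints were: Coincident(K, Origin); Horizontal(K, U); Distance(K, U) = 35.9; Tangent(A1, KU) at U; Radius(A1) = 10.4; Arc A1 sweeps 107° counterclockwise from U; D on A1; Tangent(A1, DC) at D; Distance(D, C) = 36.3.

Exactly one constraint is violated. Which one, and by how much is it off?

Distance(D, C) = 36.3 — off by 4.90.

K = (0.00, 0.00) ✓; K.y = 0.00, U.y = 0.00 ✓; |KU| = 35.90 ✓; ∠(GU, UK) = 90.00° ✓; |GU| = 10.40 ✓; bearing(G→D) − bearing(G→U) = 107.0° ✓; |GD| = 10.40 ✓; ∠(GD, DC) = 90.00° ✓; |DC| = 41.20 ✗.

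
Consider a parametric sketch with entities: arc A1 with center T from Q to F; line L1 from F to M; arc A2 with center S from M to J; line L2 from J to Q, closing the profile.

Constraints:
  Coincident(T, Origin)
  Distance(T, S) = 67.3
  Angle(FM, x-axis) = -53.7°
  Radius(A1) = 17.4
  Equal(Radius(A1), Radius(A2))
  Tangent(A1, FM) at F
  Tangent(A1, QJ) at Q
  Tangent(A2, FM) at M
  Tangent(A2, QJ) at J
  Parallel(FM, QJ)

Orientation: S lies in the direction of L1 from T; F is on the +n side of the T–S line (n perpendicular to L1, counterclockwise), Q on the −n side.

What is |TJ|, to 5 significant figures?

69.513

The slot axis is L1's direction at -53.7°, so u = (cos -53.7°, sin -53.7°) = (0.59201, -0.80593) and n = (−sin -53.7°, cos -53.7°) = (0.80593, 0.59201). T is at the origin and S lies 67.3 along u from T, so S = 67.3·u = (39.842, -54.239). Tangency of A1 to both parallel lines with radius 17.4 puts F and Q at T ± 17.4·n: F = (14.023, 10.301), Q = (-14.023, -10.301). Equal radii place M and J the same way about S: M = S + 17.4·n = (53.866, -43.938), J = S − 17.4·n = (25.819, -64.540). Then |TJ| = |J − T| = 69.513.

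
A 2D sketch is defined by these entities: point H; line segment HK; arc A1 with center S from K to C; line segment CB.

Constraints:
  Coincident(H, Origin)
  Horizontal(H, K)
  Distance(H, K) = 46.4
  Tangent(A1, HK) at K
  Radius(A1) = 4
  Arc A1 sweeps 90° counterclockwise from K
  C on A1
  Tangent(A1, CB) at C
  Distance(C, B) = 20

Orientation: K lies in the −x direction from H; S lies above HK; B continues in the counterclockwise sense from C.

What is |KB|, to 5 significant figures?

24.331

H is at the origin; HK is horizontal with |HK| = 46.4 and K on the −x side, so K = (-46.400, 0.0000). A1 meets HK tangentially, so SK is at right angles to HK, so S = K + (0, 4) = (-46.400, 4.0000). On A1, K sits at bearing -90° from S; a 90° counterclockwise sweep puts C at bearing 0°, so C = S + 4.0·(cos 0°, sin 0°) = (-42.400, 4.0000). Since A1 is tangent to CB there, SC ⟂ CB, so CB runs along (−sin 0°, cos 0°); with |CB| = 20.0, B = (-42.400, 24.000). Then |KB| = |B − K| = 24.331.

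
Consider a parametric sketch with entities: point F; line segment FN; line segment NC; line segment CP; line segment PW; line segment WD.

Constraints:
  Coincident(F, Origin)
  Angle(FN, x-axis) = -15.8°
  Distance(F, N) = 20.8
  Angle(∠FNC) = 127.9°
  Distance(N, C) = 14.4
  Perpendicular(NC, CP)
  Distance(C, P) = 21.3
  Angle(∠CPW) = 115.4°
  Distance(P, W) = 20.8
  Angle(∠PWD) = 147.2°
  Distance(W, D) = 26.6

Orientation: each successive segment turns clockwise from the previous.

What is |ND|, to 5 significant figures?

40.800

F is at the origin; FN runs at -15.8° with length 20.8, so N = (20.014, -5.6634). ∠FNC = 127.9° gives NC at -67.900° from the x-axis; with |NC| = 14.4, C = (25.432, -19.005). NC ⟂ CP, so CP runs at -157.90°; with |CP| = 21.3, P = (5.6967, -27.019). ∠CPW = 115.4° gives PW at 137.50° from the x-axis; with |PW| = 20.8, W = (-9.6387, -12.967). ∠PWD = 147.2° gives WD at 104.70° from the x-axis; with |WD| = 26.6, D = (-16.389, 12.763). Then |ND| = |D − N| = 40.800.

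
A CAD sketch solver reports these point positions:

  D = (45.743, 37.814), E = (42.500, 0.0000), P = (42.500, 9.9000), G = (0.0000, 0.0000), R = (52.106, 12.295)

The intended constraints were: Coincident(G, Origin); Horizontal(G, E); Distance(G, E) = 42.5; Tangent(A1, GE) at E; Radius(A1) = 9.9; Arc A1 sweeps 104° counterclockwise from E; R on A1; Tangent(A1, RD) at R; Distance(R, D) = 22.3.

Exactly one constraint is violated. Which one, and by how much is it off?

Distance(R, D) = 22.3 — off by 4.00.

G = (0.00, 0.00) ✓; G.y = 0.00, E.y = 0.00 ✓; |GE| = 42.50 ✓; ∠(PE, EG) = 90.00° ✓; |PE| = 9.900 ✓; bearing(P→R) − bearing(P→E) = 104.0° ✓; |PR| = 9.900 ✓; ∠(PR, RD) = 90.00° ✓; |RD| = 26.30 ✗.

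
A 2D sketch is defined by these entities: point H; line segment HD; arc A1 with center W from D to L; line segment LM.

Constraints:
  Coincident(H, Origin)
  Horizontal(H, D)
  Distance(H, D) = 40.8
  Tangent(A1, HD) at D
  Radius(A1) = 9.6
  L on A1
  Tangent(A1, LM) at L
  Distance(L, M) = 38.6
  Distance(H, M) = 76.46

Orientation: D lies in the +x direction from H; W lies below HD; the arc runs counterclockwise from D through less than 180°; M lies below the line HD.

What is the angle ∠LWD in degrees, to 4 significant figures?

139.5°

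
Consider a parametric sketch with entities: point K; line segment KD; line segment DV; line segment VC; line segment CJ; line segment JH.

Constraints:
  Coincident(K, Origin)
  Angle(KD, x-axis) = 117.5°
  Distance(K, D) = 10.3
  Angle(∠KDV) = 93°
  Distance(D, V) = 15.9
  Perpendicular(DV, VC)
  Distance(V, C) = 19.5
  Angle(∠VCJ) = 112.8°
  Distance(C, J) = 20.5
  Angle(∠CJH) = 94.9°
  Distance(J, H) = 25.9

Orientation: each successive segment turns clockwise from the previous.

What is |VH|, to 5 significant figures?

31.265

K is at the origin; KD runs at 117.5° with length 10.3, so D = (-4.7560, 9.1362). ∠KDV = 93.0° gives DV at 30.500° from the x-axis; with |DV| = 15.9, V = (8.9439, 17.206). DV ⟂ VC, so VC runs at -59.500°; with |VC| = 19.5, C = (18.841, 0.40430). ∠VCJ = 112.8° gives CJ at -126.70° from the x-axis; with |CJ| = 20.5, J = (6.5896, -16.032). ∠CJH = 94.9° gives JH at 148.20° from the x-axis; with |JH| = 25.9, H = (-15.423, -2.3839). Then |VH| = |H − V| = 31.265.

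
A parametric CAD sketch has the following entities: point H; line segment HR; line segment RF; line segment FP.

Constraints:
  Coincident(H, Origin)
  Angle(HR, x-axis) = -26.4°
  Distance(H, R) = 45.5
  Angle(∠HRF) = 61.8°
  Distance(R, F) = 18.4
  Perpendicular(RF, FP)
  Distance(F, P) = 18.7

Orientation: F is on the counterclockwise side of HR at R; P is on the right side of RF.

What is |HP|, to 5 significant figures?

58.881

H is at the origin; HR runs at -26.4° with length 45.5, so R = 45.5·(cos -26.4°, sin -26.4°) = (40.755, -20.231). ∠HRF = 61.8°, so RF runs at -26.4° + (180° − 61.8°) = 91.800° from the x-axis; with |RF| = 18.4, F = R + 18.4·(cos 91.800°, sin 91.800°) = (40.177, -1.8400). The perpendicularity gives FP at right angles to RF; with |FP| = 18.7 on the right of RF, P = F + 18.7·(0.99951, 0.031411) = (58.868, -1.2526). Then |HP| = |P − H| = 58.881.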